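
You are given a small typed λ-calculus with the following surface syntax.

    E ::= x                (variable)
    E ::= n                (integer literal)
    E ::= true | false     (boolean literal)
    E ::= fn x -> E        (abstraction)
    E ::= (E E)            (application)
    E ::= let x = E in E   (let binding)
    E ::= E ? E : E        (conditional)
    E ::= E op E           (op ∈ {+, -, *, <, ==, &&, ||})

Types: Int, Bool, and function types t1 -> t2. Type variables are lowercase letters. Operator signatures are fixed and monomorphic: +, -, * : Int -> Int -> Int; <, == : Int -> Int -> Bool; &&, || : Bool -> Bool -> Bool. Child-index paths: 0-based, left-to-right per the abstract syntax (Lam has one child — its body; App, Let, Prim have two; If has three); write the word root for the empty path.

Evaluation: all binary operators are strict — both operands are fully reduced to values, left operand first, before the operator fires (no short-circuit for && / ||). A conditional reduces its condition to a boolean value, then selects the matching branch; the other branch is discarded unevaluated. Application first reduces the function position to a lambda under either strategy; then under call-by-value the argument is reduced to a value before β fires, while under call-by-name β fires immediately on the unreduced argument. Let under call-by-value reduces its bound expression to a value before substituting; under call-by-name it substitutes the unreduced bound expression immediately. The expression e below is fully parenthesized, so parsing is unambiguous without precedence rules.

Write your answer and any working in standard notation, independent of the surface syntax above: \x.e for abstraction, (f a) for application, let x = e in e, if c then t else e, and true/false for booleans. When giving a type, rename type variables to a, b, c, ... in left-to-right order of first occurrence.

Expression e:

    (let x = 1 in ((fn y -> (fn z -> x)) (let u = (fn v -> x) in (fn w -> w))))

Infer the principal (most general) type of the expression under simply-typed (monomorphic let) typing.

Answer: a -> Int

Derivation:
let x : Int
x : Int
\z._ : b -> Int
\y._ : a -> b -> Int
x : Int
\v._ : c -> Int
let u : c -> Int
w : d
\w._ : d -> d
  unify a -> b -> Int ~ (d -> d) -> e
  unify a ~ d -> d
  unify b -> Int ~ e
_ _ : b -> Int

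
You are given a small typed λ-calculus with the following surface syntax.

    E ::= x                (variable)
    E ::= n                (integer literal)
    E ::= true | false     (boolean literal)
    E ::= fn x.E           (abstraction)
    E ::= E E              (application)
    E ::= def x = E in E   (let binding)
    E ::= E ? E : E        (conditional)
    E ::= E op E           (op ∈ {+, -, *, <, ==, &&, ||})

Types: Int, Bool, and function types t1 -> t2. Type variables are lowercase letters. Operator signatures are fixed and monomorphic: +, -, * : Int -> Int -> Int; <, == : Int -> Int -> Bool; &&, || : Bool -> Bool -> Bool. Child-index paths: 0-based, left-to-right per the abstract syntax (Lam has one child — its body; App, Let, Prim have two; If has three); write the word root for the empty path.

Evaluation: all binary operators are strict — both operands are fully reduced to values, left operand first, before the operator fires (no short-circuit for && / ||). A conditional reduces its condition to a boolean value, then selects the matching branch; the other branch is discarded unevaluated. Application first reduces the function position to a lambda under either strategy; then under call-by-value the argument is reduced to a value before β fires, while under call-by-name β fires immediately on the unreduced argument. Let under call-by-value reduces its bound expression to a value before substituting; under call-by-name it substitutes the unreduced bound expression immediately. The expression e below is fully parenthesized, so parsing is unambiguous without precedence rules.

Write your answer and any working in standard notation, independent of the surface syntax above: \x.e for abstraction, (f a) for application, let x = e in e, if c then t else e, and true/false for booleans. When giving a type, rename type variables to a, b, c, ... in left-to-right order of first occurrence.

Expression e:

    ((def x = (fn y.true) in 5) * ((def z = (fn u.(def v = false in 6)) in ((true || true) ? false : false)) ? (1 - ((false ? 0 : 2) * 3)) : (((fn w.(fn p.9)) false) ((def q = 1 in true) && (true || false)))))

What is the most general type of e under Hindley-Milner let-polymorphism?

Answer: Int

Working:
\y._ : a -> Bool
let x : forall. a -> Bool
  unify Int ~ Int
let v : Bool
\u._ : b -> Int
let z : forall. b -> Int
  unify Bool ~ Bool
  unify Bool ~ Bool
  unify Bool ~ Bool
  unify Bool ~ Bool
  unify Bool ~ Bool
  unify Int ~ Int
  unify Bool ~ Bool
  unify Int ~ Int
  unify Int ~ Int
  unify Int ~ Int
  unify Int ~ Int
\p._ : d -> Int
\w._ : c -> d -> Int
  unify c -> d -> Int ~ Bool -> e
  unify c ~ Bool
  unify d -> Int ~ e
_ _ : d -> Int
let q : Int
  unify Bool ~ Bool
  unify Bool ~ Bool
  unify Bool ~ Bool
  unify Bool ~ Bool
  unify d -> Int ~ Bool -> f
  unify d ~ Bool
  unify Int ~ f
_ _ : Int
  unify Int ~ Int
  unify Int ~ Int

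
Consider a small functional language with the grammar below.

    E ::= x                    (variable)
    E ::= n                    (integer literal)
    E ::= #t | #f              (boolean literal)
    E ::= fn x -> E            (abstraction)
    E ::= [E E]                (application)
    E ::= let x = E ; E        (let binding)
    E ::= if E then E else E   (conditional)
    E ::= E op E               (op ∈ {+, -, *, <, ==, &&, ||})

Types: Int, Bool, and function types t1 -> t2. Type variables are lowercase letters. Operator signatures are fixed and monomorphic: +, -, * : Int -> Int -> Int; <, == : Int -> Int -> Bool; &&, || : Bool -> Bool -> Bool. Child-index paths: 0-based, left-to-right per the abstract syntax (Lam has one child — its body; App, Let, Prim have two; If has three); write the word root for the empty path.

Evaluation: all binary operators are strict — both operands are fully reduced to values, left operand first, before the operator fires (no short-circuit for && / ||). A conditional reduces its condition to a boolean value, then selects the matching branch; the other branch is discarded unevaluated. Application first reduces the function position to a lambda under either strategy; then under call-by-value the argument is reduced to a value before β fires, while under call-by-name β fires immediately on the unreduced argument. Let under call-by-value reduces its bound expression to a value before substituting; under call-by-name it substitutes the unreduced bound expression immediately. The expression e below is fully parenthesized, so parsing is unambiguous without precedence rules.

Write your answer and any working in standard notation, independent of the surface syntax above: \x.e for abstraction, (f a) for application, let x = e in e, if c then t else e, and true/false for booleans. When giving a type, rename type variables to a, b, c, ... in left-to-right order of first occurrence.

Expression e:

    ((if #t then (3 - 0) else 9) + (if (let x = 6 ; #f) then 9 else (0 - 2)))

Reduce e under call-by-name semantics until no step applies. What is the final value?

Derivation:
step 0: ((if true then (3 - 0) else 9) + (if (let x = 6 in false) then 9 else (0 - 2)))
step 1: [if@0] ((3 - 0) + (if (let x = 6 in false) then 9 else (0 - 2)))
step 2: [delta@0] (3 + (if (let x = 6 in false) then 9 else (0 - 2)))
step 3: [let@1.0] (3 + (if false then 9 else (0 - 2)))
step 4: [if@1] (3 + (0 - 2))
step 5: [delta@1] (3 + -2)
step 6: [delta@root] 1

Answer: 1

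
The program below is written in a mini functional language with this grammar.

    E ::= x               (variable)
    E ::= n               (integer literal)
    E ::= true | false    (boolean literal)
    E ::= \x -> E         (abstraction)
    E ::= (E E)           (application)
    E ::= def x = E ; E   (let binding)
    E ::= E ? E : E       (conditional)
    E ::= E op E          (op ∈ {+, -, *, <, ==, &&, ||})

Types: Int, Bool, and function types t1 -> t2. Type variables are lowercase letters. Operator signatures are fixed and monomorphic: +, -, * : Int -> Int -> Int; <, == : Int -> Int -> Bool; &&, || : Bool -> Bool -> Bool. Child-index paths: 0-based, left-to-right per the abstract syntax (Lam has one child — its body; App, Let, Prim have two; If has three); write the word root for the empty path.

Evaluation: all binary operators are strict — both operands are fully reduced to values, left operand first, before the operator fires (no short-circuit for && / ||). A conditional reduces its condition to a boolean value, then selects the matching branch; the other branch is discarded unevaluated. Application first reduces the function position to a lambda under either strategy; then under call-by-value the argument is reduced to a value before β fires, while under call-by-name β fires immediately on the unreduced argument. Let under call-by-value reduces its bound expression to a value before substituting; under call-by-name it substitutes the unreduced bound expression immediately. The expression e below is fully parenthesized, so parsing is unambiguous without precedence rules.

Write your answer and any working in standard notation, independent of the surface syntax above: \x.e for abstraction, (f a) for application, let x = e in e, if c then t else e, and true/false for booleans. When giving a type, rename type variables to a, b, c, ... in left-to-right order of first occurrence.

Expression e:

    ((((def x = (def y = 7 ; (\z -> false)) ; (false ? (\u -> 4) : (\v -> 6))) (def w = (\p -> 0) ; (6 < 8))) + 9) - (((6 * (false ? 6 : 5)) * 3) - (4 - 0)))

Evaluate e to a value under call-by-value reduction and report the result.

Working:
step 0: ((((let x = (let y = 7 in (\z.false)) in (if false then (\u.4) else (\v.6))) (let w = (\p.0) in (6 < 8))) + 9) - (((6 * (if false then 6 else 5)) * 3) - (4 - 0)))
step 1: [let@0.0.0.0] ((((let x = (\z.false) in (if false then (\u.4) else (\v.6))) (let w = (\p.0) in (6 < 8))) + 9) - (((6 * (if false then 6 else 5)) * 3) - (4 - 0)))
step 2: [let@0.0.0] ((((if false then (\u.4) else (\v.6)) (let w = (\p.0) in (6 < 8))) + 9) - (((6 * (if false then 6 else 5)) * 3) - (4 - 0)))
step 3: [if@0.0.0] ((((\v.6) (let w = (\p.0) in (6 < 8))) + 9) - (((6 * (if false then 6 else 5)) * 3) - (4 - 0)))
step 4: [let@0.0.1] ((((\v.6) (6 < 8)) + 9) - (((6 * (if false then 6 else 5)) * 3) - (4 - 0)))
step 5: [delta@0.0.1] ((((\v.6) true) + 9) - (((6 * (if false then 6 else 5)) * 3) - (4 - 0)))
step 6: [beta@0.0] ((6 + 9) - (((6 * (if false then 6 else 5)) * 3) - (4 - 0)))
step 7: [delta@0] (15 - (((6 * (if false then 6 else 5)) * 3) - (4 - 0)))
step 8: [if@1.0.0.1] (15 - (((6 * 5) * 3) - (4 - 0)))
step 9: [delta@1.0.0] (15 - ((30 * 3) - (4 - 0)))
step 10: [delta@1.0] (15 - (90 - (4 - 0)))
step 11: [delta@1.1] (15 - (90 - 4))
step 12: [delta@1] (15 - 86)
step 13: [delta@root] -71

Answer: -71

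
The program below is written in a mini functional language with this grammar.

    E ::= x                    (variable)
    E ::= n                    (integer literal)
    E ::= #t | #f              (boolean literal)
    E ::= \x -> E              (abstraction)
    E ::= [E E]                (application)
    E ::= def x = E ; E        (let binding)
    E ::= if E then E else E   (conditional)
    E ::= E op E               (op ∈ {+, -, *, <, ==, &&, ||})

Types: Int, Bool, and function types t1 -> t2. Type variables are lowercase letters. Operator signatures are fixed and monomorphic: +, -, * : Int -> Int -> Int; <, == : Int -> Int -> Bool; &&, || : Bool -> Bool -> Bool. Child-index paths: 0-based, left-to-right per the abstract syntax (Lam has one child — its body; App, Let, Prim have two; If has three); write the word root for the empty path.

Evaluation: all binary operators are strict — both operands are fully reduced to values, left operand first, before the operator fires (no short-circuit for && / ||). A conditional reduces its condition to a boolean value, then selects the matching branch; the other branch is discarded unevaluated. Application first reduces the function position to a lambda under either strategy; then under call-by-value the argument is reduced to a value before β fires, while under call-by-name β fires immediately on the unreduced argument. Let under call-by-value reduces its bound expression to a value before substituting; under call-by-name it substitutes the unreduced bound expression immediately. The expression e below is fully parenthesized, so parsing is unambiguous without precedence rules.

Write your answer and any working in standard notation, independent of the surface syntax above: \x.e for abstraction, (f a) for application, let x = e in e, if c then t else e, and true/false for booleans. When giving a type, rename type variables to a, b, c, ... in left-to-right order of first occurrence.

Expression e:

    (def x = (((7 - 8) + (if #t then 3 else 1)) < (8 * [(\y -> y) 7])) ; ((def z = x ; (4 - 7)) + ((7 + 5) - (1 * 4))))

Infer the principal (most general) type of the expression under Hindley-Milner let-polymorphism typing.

Answer: Int

Working:
  unify Int ~ Int
  unify Int ~ Int
  unify Int ~ Int
  unify Bool ~ Bool
  unify Int ~ Int
  unify Int ~ Int
  unify Int ~ Int
  unify Int ~ Int
y : a
\y._ : a -> a
  unify a -> a ~ Int -> b
  unify a ~ Int
  unify Int ~ b
_ _ : Int
  unify Int ~ Int
  unify Int ~ Int
let x : Bool
x : Bool
let z : Bool
  unify Int ~ Int
  unify Int ~ Int
  unify Int ~ Int
  unify Int ~ Int
  unify Int ~ Int
  unify Int ~ Int
  unify Int ~ Int
  unify Int ~ Int
  unify Int ~ Int
  unify Int ~ Int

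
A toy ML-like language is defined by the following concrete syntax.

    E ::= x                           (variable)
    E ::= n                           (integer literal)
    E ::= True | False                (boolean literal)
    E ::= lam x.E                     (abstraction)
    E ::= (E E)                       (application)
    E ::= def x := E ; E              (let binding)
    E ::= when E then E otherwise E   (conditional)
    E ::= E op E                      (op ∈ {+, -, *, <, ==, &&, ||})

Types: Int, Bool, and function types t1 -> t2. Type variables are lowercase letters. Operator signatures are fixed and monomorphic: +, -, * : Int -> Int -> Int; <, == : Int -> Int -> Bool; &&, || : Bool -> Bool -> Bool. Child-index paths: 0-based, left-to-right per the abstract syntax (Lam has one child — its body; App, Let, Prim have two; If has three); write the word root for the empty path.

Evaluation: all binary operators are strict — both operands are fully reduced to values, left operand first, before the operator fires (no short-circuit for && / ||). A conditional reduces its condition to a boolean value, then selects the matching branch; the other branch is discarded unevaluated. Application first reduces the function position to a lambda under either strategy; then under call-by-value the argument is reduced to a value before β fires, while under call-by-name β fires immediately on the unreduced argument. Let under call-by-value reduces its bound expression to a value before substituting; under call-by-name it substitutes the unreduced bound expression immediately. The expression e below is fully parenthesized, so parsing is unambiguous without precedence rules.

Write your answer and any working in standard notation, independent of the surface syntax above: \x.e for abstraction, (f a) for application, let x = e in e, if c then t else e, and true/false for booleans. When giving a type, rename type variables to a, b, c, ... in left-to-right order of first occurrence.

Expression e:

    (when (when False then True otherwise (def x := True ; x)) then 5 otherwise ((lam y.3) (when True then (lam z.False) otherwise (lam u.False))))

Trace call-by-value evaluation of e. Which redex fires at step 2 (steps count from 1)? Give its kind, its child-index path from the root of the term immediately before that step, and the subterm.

Answer: let at 0 : (let x = true in x)

Working:
step 0: (if (if false then true else (let x = true in x)) then 5 else ((\y.3) (if true then (\z.false) else (\u.false))))
step 1: [if@0] (if (let x = true in x) then 5 else ((\y.3) (if true then (\z.false) else (\u.false))))
step 2: [let@0] (if true then 5 else ((\y.3) (if true then (\z.false) else (\u.false))))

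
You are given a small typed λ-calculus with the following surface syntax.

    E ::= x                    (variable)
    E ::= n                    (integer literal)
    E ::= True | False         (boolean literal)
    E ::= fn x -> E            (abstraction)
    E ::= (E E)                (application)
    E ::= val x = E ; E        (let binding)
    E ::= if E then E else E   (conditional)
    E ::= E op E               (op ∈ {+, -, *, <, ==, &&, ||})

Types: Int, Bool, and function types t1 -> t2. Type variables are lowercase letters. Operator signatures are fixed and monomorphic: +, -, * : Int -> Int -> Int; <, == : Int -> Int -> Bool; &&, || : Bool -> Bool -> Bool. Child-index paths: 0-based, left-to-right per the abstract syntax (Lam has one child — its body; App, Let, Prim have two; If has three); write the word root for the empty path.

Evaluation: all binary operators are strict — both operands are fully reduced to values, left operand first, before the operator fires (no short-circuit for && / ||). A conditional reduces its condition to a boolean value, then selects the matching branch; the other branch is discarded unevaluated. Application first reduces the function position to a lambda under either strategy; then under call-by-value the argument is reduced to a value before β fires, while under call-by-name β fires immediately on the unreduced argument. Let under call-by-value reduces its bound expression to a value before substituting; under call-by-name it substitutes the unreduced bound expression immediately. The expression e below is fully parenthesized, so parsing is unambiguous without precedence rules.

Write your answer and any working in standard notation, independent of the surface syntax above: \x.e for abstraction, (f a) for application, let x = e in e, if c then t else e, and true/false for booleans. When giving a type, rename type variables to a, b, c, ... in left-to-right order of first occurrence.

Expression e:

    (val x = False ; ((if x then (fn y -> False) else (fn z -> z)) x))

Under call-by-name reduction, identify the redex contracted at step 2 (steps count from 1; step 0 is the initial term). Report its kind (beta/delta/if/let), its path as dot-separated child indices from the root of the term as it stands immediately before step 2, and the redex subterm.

Answer: if at 0 : (if false then (\y.false) else (\z.z))

Derivation:
step 0: (let x = false in ((if x then (\y.false) else (\z.z)) x))
step 1: [let@root] ((if false then (\y.false) else (\z.z)) false)
step 2: [if@0] ((\z.z) false)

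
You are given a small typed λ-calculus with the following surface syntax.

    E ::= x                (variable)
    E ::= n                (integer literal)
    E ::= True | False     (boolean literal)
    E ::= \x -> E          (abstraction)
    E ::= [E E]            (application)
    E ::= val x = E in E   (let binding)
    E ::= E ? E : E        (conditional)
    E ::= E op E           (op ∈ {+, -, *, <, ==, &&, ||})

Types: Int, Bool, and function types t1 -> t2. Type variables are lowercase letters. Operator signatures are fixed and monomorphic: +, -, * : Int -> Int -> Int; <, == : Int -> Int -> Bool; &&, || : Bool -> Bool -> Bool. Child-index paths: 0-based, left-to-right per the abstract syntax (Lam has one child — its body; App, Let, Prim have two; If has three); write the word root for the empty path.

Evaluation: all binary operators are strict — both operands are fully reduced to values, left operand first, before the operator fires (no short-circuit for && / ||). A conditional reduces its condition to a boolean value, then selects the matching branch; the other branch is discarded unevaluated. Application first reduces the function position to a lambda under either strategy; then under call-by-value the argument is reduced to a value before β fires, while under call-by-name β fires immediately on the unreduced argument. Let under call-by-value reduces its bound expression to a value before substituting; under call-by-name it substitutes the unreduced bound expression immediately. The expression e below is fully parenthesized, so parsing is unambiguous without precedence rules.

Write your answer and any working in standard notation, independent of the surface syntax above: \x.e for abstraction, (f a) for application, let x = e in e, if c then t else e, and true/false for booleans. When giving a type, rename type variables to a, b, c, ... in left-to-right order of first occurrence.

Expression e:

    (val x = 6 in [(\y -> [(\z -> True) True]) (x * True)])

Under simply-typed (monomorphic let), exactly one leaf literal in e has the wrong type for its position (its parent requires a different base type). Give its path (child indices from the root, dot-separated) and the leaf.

Working:
let x : Int
\z._ : b -> Bool
  unify b -> Bool ~ Bool -> c
  unify b ~ Bool
  unify Bool ~ c
_ _ : Bool
\y._ : a -> Bool
x : Int
  unify Int ~ Int
  unify Bool ~ Int
  FAIL: mismatch Bool ~ Int

Answer: 1.1.1 : true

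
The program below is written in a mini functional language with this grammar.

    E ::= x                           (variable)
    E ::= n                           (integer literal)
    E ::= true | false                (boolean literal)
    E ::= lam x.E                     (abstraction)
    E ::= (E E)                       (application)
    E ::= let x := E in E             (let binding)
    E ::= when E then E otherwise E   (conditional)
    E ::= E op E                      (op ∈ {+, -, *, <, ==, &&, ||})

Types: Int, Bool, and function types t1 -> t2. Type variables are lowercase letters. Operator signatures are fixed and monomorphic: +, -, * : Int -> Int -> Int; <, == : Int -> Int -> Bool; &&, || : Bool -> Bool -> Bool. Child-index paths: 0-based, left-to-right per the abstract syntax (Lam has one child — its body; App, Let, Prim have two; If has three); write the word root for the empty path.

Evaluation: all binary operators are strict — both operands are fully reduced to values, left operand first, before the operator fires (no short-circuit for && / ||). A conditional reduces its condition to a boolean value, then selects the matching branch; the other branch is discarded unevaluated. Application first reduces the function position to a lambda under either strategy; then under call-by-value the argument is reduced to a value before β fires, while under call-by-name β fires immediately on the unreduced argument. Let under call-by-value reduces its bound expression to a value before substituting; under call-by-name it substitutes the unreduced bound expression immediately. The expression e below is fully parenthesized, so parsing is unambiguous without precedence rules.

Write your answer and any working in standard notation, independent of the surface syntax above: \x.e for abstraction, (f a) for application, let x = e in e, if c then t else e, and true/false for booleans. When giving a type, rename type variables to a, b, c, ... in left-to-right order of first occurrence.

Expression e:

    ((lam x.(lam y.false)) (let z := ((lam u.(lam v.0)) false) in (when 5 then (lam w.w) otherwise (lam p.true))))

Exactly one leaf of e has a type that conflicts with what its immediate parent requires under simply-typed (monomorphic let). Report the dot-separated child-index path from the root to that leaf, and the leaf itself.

Answer: 1.1.0 : 5

Trace:
\y._ : b -> Bool
\x._ : a -> b -> Bool
\v._ : d -> Int
\u._ : c -> d -> Int
  unify c -> d -> Int ~ Bool -> e
  unify c ~ Bool
  unify d -> Int ~ e
_ _ : d -> Int
let z : d -> Int
  unify Int ~ Bool
  FAIL: mismatch Int ~ Bool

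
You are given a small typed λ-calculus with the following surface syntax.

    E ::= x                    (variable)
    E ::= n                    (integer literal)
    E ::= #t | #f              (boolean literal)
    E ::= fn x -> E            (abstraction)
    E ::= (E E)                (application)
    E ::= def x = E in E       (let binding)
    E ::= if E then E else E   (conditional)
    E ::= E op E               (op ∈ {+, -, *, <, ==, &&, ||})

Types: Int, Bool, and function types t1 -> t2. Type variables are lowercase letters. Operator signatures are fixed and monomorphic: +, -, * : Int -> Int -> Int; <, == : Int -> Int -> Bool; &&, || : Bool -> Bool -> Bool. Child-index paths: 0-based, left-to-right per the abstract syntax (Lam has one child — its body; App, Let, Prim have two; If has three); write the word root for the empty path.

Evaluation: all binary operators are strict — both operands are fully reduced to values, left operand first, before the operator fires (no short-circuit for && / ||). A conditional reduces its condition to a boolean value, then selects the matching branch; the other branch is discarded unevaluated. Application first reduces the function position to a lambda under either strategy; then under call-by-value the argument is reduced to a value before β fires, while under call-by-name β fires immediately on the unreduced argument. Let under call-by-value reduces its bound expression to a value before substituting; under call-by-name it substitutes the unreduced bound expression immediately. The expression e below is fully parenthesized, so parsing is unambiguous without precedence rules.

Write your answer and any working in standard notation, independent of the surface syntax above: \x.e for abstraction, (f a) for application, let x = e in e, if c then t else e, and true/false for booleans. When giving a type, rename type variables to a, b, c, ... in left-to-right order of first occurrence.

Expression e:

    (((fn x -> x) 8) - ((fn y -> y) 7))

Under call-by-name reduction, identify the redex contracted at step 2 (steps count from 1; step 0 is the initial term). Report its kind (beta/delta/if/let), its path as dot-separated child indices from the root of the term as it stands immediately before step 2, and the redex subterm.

Answer: beta at 1 : ((\y.y) 7)

Trace:
step 0: (((\x.x) 8) - ((\y.y) 7))
step 1: [beta@0] (8 - ((\y.y) 7))
step 2: [beta@1] (8 - 7)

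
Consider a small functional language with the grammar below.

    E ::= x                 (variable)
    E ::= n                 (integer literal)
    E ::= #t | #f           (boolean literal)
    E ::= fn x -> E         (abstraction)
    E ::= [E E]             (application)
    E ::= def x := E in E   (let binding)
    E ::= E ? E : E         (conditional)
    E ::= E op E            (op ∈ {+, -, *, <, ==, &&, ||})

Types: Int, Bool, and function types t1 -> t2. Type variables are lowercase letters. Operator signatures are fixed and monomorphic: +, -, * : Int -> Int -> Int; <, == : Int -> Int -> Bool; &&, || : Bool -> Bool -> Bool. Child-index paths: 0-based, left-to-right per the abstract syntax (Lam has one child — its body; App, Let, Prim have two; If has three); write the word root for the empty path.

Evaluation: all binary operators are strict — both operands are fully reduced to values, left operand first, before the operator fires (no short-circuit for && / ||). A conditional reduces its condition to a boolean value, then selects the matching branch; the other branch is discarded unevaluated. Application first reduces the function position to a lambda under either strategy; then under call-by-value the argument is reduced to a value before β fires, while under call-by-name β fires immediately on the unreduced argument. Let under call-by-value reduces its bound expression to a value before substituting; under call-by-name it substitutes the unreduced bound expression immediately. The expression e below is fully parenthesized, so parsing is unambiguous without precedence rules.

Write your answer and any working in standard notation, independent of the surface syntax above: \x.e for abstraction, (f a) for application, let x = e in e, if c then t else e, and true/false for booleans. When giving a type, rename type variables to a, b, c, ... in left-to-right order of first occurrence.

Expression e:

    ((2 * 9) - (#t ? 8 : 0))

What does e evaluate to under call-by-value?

Answer: 10

Working:
step 0: ((2 * 9) - (if true then 8 else 0))
step 1: [delta@0] (18 - (if true then 8 else 0))
step 2: [if@1] (18 - 8)
step 3: [delta@root] 10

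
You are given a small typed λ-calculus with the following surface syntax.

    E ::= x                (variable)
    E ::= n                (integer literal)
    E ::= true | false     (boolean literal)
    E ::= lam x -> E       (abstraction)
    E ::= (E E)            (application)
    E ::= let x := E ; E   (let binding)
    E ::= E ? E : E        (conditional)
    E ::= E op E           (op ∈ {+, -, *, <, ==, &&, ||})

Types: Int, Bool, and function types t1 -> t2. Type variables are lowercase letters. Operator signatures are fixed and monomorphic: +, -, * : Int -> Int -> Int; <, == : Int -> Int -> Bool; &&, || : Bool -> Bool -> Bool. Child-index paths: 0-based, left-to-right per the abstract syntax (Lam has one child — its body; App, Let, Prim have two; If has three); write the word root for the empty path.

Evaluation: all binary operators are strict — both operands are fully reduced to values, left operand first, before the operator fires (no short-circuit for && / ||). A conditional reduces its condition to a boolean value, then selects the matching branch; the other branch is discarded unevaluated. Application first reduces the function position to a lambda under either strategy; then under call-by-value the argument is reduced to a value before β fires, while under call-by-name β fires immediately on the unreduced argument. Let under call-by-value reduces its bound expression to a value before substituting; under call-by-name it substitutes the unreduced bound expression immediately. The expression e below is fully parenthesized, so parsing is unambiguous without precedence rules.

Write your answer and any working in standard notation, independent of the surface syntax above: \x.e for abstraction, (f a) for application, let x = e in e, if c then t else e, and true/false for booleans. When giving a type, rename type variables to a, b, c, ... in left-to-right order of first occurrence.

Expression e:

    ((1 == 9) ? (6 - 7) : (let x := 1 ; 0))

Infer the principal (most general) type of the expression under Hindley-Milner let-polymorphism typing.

Answer: Int

Derivation:
  unify Int ~ Int
  unify Int ~ Int
  unify Bool ~ Bool
  unify Int ~ Int
  unify Int ~ Int
let x : Int
  unify Int ~ Int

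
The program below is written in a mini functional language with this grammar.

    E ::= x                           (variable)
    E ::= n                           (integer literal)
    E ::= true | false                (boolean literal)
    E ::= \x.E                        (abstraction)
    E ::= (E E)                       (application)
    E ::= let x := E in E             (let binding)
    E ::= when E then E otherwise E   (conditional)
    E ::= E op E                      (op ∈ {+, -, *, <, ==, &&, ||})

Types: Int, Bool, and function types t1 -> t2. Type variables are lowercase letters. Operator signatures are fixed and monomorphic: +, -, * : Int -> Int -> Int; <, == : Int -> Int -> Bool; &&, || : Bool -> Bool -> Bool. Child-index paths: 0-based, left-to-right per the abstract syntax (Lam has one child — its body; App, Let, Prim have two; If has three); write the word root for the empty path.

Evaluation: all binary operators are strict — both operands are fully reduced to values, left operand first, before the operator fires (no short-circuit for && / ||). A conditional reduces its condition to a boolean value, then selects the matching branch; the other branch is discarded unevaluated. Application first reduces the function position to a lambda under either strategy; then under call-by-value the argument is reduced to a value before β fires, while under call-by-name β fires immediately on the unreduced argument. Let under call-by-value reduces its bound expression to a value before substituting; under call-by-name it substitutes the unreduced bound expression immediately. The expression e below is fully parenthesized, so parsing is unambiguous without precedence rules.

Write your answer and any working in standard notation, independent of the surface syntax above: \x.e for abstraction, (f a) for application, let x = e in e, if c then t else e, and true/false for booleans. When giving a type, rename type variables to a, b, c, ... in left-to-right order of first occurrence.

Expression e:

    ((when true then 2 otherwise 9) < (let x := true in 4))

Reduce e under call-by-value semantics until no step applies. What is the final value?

Trace:
step 0: ((if true then 2 else 9) < (let x = true in 4))
step 1: [if@0] (2 < (let x = true in 4))
step 2: [let@1] (2 < 4)
step 3: [delta@root] true

Answer: true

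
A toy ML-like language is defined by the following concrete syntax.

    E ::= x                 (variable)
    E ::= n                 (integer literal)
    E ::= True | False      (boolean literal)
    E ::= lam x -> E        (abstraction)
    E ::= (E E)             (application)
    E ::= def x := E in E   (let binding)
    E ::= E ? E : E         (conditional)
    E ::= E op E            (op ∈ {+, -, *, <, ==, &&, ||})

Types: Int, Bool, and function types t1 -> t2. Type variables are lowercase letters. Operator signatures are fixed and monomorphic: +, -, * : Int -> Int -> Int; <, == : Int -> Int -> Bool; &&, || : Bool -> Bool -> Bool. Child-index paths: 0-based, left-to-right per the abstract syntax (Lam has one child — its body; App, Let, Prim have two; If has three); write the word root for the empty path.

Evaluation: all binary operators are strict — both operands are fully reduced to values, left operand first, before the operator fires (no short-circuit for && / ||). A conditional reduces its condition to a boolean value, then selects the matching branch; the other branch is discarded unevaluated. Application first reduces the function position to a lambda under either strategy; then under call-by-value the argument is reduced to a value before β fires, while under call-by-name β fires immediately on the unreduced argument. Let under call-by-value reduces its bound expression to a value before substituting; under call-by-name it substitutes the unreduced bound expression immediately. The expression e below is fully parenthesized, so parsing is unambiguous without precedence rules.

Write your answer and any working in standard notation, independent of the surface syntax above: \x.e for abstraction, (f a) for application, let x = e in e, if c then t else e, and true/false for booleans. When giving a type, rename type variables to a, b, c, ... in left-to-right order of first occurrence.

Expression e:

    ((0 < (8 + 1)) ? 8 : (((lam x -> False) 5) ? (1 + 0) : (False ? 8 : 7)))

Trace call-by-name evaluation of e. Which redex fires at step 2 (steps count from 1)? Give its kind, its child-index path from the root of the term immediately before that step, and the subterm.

Derivation:
step 0: (if (0 < (8 + 1)) then 8 else (if ((\x.false) 5) then (1 + 0) else (if false then 8 else 7)))
step 1: [delta@0.1] (if (0 < 9) then 8 else (if ((\x.false) 5) then (1 + 0) else (if false then 8 else 7)))
step 2: [delta@0] (if true then 8 else (if ((\x.false) 5) then (1 + 0) else (if false then 8 else 7)))

Answer: delta at 0 : (0 < 9)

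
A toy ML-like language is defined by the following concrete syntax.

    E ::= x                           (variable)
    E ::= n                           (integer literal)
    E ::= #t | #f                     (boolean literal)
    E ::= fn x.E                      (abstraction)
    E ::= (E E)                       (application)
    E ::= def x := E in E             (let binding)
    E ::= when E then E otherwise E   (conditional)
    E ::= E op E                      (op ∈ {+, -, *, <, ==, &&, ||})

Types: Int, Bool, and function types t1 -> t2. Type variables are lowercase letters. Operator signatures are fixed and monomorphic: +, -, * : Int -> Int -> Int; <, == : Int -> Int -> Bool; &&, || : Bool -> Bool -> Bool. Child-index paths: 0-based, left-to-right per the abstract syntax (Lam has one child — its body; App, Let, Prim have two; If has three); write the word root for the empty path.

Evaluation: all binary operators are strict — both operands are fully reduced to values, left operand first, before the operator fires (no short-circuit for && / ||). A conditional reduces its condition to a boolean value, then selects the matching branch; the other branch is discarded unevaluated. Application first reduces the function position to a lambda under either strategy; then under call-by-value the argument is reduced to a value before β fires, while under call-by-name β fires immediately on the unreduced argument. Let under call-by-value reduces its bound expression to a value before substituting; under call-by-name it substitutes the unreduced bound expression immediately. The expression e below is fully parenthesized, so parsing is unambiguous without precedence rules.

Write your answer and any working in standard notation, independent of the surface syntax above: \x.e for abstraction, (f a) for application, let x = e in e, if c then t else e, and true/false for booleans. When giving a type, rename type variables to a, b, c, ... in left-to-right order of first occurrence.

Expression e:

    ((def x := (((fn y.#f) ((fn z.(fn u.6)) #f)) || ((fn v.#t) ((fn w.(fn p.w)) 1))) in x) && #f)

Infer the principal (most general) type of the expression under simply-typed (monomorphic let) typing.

Derivation:
\y._ : a -> Bool
\u._ : c -> Int
\z._ : b -> c -> Int
  unify b -> c -> Int ~ Bool -> d
  unify b ~ Bool
  unify c -> Int ~ d
_ _ : c -> Int
  unify a -> Bool ~ (c -> Int) -> e
  unify a ~ c -> Int
  unify Bool ~ e
_ _ : Bool
  unify Bool ~ Bool
\v._ : f -> Bool
w : g
\p._ : h -> g
\w._ : g -> h -> g
  unify g -> h -> g ~ Int -> i
  unify g ~ Int
  unify h -> Int ~ i
_ _ : h -> Int
  unify f -> Bool ~ (h -> Int) -> j
  unify f ~ h -> Int
  unify Bool ~ j
_ _ : Bool
  unify Bool ~ Bool
let x : Bool
x : Bool
  unify Bool ~ Bool
  unify Bool ~ Bool

Answer: Bool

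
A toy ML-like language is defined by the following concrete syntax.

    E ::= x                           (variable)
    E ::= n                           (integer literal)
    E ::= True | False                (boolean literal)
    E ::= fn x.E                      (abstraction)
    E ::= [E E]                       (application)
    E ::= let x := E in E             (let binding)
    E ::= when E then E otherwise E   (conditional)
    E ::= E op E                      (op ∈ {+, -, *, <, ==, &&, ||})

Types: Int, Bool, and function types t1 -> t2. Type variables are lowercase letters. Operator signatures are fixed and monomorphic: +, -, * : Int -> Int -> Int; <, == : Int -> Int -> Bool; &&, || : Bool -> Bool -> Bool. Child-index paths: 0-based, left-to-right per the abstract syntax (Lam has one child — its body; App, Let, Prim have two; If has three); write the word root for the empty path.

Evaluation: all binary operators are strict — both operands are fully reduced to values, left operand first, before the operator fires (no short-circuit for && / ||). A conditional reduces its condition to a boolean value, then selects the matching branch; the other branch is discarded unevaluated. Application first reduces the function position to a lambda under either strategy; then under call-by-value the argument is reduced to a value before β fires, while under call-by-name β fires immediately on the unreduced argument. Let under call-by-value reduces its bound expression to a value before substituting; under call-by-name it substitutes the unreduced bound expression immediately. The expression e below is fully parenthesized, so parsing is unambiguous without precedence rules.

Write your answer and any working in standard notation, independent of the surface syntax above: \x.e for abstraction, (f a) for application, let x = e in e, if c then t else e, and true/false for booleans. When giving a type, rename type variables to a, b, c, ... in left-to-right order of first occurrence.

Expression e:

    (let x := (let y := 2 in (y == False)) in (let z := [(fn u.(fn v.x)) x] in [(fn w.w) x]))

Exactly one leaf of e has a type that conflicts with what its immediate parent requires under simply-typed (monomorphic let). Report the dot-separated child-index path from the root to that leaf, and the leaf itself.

Trace:
let y : Int
y : Int
  unify Int ~ Int
  unify Bool ~ Int
  FAIL: mismatch Bool ~ Int

Answer: 0.1.1 : false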